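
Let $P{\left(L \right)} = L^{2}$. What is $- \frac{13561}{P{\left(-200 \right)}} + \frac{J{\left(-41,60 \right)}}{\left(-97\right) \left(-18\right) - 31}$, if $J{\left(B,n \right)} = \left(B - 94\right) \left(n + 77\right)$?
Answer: $- \frac{152611423}{13720000} \approx -11.123$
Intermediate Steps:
$J{\left(B,n \right)} = \left(-94 + B\right) \left(77 + n\right)$
$- \frac{13561}{P{\left(-200 \right)}} + \frac{J{\left(-41,60 \right)}}{\left(-97\right) \left(-18\right) - 31} = - \frac{13561}{\left(-200\right)^{2}} + \frac{-7238 - 5640 + 77 \left(-41\right) - 2460}{\left(-97\right) \left(-18\right) - 31} = - \frac{13561}{40000} + \frac{-7238 - 5640 - 3157 - 2460}{1746 - 31} = \left(-13561\right) \frac{1}{40000} - \frac{18495}{1715} = - \frac{13561}{40000} - \frac{3699}{343} = - \frac{152611423}{13720000}$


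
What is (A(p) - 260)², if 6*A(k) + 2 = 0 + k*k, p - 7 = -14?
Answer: 2289169/36 ≈ 63588.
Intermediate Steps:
p = -7 (p = 7 - 14 = -7)
A(k) = -⅓ + k²/6 (A(k) = -⅓ + (0 + k*k)/6 = -⅓ + (0 + k²)/6 = -⅓ + k²/6)
(A(p) - 260)² = ((-⅓ + (⅙)*(-7)²) - 260)² = ((-⅓ + (⅙)*49) - 260)² = ((-⅓ + 49/6) - 260)² = (47/6 - 260)² = (-1513/6)² = 2289169/36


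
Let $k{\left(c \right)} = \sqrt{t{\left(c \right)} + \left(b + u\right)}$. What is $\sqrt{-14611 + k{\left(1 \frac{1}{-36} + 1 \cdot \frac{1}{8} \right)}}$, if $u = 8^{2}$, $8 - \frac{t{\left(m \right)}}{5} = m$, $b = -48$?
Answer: $\frac{\sqrt{-525996 + 3 \sqrt{7994}}}{6} \approx 120.85 i$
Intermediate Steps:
$t{\left(m \right)} = 40 - 5 m$
$u = 64$
$k{\left(c \right)} = \sqrt{56 - 5 c}$ ($k{\left(c \right)} = \sqrt{\left(40 - 5 c\right) + \left(-48 + 64\right)} = \sqrt{\left(40 - 5 c\right) + 16} = \sqrt{56 - 5 c}$)
$\sqrt{-14611 + k{\left(1 \frac{1}{-36} + 1 \cdot \frac{1}{8} \right)}} = \sqrt{-14611 + \sqrt{56 - 5 \left(1 \frac{1}{-36} + 1 \cdot \frac{1}{8}\right)}} = \sqrt{-14611 + \sqrt{56 - 5 \left(1 \left(- \frac{1}{36}\right) + 1 \cdot \frac{1}{8}\right)}} = \sqrt{-14611 + \sqrt{56 - 5 \left(- \frac{1}{36} + \frac{1}{8}\right)}} = \sqrt{-14611 + \sqrt{56 - \frac{35}{72}}} = \sqrt{-14611 + \sqrt{\frac{3997}{72}}} = \sqrt{-14611 + \frac{\sqrt{7994}}{12}}$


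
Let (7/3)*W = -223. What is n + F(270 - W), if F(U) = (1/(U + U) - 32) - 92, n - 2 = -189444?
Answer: -970198781/5118 ≈ -1.8957e+5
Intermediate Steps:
n = -189442 (n = 2 - 189444 = -189442)
W = -669/7 (W = (3/7)*(-223) = -669/7 ≈ -95.571)
F(U) = -124 + 1/(2*U) (F(U) = (1/(2*U) - 32) - 92 = (-32 + 1/(2*U)) - 92 = -124 + 1/(2*U))
n + F(270 - W) = -189442 + (-124 + 1/(2*(270 - 1*(-669/7)))) = -189442 + (-124 + 1/(2*(270 + 669/7))) = -189442 + (-124 + 1/(2*(2559/7))) = -189442 + (-124 + (½)*(7/2559)) = -189442 + (-124 + 7/5118) = -189442 - 634625/5118 = -970198781/5118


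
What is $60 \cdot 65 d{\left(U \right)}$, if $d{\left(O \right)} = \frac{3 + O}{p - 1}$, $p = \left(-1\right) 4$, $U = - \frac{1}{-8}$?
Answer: $- \frac{4875}{2} \approx -2437.5$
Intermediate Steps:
$U = \frac{1}{8}$ ($U = \left(-1\right) \left(- \frac{1}{8}\right) = \frac{1}{8} \approx 0.125$)
$p = -4$
$d{\left(O \right)} = - \frac{3}{5} - \frac{O}{5}$ ($d{\left(O \right)} = \frac{3 + O}{-4 - 1} = \frac{3 + O}{-5} = \left(3 + O\right) \left(- \frac{1}{5}\right) = - \frac{3}{5} - \frac{O}{5}$)
$60 \cdot 65 d{\left(U \right)} = 60 \cdot 65 \left(- \frac{3}{5} - \frac{1}{40}\right) = 3900 \left(- \frac{3}{5} - \frac{1}{40}\right) = 3900 \left(- \frac{5}{8}\right) = - \frac{4875}{2}$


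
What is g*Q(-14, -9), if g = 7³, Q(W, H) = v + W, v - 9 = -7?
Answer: -4116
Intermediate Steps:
v = 2 (v = 9 - 7 = 2)
Q(W, H) = 2 + W
g = 343
g*Q(-14, -9) = 343*(2 - 14) = 343*(-12) = -4116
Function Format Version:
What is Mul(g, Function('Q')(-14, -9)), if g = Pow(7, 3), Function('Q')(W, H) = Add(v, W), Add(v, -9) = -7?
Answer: -4116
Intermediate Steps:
v = 2 (v = Add(9, -7) = 2)
Function('Q')(W, H) = Add(2, W)
g = 343
Mul(g, Function('Q')(-14, -9)) = Mul(343, Add(2, -14)) = Mul(343, -12) = -4116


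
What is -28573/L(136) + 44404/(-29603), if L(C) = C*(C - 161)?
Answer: 694872919/100650200 ≈ 6.9038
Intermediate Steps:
L(C) = C*(-161 + C)
-28573/L(136) + 44404/(-29603) = -28573*1/(136*(-161 + 136)) + 44404/(-29603) = -28573/(136*(-25)) + 44404*(-1/29603) = -28573/(-3400) - 44404/29603 = -28573*(-1/3400) - 44404/29603 = 28573/3400 - 44404/29603 = 694872919/100650200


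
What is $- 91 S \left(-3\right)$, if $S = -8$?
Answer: $-2184$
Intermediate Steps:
$- 91 S \left(-3\right) = - 91 \left(\left(-8\right) \left(-3\right)\right) = \left(-91\right) 24 = -2184$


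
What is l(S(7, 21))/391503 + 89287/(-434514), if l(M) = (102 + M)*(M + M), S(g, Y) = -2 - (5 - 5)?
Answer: -11709977987/56704511514 ≈ -0.20651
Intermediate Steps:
S(g, Y) = -2 (S(g, Y) = -2 - 1*0 = -2 + 0 = -2)
l(M) = 2*M*(102 + M) (l(M) = (102 + M)*(2*M) = 2*M*(102 + M))
l(S(7, 21))/391503 + 89287/(-434514) = (2*(-2)*(102 - 2))/391503 + 89287/(-434514) = (2*(-2)*100)*(1/391503) + 89287*(-1/434514) = -400*1/391503 - 89287/434514 = -400/391503 - 89287/434514 = -11709977987/56704511514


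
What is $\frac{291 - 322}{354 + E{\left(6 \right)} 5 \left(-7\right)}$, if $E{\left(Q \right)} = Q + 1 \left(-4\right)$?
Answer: $- \frac{31}{284} \approx -0.10915$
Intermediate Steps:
$E{\left(Q \right)} = -4 + Q$ ($E{\left(Q \right)} = Q - 4 = -4 + Q$)
$\frac{291 - 322}{354 + E{\left(6 \right)} 5 \left(-7\right)} = \frac{291 - 322}{354 + \left(-4 + 6\right) 5 \left(-7\right)} = - \frac{31}{354 + 2 \cdot 5 \left(-7\right)} = - \frac{31}{354 + 10 \left(-7\right)} = - \frac{31}{354 - 70} = - \frac{31}{284}$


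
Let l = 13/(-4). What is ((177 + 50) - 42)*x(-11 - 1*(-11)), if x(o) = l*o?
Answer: 0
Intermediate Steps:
l = -13/4 (l = 13*(-¼) = -13/4 ≈ -3.2500)
x(o) = -13*o/4
((177 + 50) - 42)*x(-11 - 1*(-11)) = ((177 + 50) - 42)*(-13*(-11 - 1*(-11))/4) = (227 - 42)*(-13*(-11 + 11)/4) = 185*(-13/4*0) = 185*0 = 0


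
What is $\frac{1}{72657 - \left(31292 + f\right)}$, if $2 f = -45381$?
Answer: $\frac{2}{128111} \approx 1.5611 \cdot 10^{-5}$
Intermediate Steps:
$f = - \frac{45381}{2}$ ($f = \frac{1}{2} \left(-45381\right) = - \frac{45381}{2} \approx -22691.0$)
$\frac{1}{72657 - \left(31292 + f\right)} = \frac{1}{72657 - \frac{17203}{2}} = \frac{1}{\frac{128111}{2}} = \frac{2}{128111}$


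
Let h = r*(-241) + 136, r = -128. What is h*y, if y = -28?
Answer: -867552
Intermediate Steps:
h = 30984 (h = -128*(-241) + 136 = 30848 + 136 = 30984)
h*y = 30984*(-28) = -867552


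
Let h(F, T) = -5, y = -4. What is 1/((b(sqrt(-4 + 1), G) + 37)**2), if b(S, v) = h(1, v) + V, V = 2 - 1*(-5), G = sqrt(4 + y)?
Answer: 1/1521 ≈ 0.00065746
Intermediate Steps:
G = 0 (G = sqrt(4 - 4) = sqrt(0) = 0)
V = 7 (V = 2 + 5 = 7)
b(S, v) = 2 (b(S, v) = -5 + 7 = 2)
1/((b(sqrt(-4 + 1), G) + 37)**2) = 1/((2 + 37)**2) = 1/(39**2) = 1/1521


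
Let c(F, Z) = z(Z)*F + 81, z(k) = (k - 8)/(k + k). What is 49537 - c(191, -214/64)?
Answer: 10514251/214 ≈ 49132.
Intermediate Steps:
z(k) = (-8 + k)/(2*k) (z(k) = (-8 + k)/((2*k)) = (-8 + k)*(1/(2*k)) = (-8 + k)/(2*k))
c(F, Z) = 81 + F*(-8 + Z)/(2*Z) (c(F, Z) = ((-8 + Z)/(2*Z))*F + 81 = F*(-8 + Z)/(2*Z) + 81 = 81 + F*(-8 + Z)/(2*Z))
49537 - c(191, -214/64) = 49537 - (81 + (1/2)*191 - 4*191/(-214/64)) = 49537 - (81 + 191/2 - 4*191/(-214*1/64)) = 49537 - (81 + 191/2 - 4*191/(-107/32)) = 49537 - (81 + 191/2 - 4*191*(-32/107)) = 49537 - (81 + 191/2 + 24448/107) = 49537 - 1*86667/214 = 49537 - 86667/214 = 10514251/214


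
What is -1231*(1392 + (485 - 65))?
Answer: -2230572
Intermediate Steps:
-1231*(1392 + (485 - 65)) = -1231*(1392 + 420) = -1231*1812 = -2230572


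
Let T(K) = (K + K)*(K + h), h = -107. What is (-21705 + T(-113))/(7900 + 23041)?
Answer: 28015/30941 ≈ 0.90543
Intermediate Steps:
T(K) = 2*K*(-107 + K) (T(K) = (K + K)*(K - 107) = (2*K)*(-107 + K) = 2*K*(-107 + K))
(-21705 + T(-113))/(7900 + 23041) = (-21705 + 2*(-113)*(-107 - 113))/(7900 + 23041) = (-21705 + 2*(-113)*(-220))/30941 = (-21705 + 49720)*(1/30941) = 28015*(1/30941) = 28015/30941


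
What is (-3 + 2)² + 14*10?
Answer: 141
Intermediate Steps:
(-3 + 2)² + 14*10 = (-1)² + 140 = 1 + 140 = 141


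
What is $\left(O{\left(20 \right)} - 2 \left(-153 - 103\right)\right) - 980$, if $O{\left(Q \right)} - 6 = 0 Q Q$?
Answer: $-462$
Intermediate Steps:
$O{\left(Q \right)} = 6$ ($O{\left(Q \right)} = 6 + 0 Q Q = 6 + 0 Q = 6 + 0 = 6$)
$\left(O{\left(20 \right)} - 2 \left(-153 - 103\right)\right) - 980 = \left(6 - 2 \left(-153 - 103\right)\right) - 980 = \left(6 - -512\right) - 980 = \left(6 + 512\right) - 980 = 518 - 980 = -462$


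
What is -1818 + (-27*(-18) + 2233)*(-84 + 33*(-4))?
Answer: -589122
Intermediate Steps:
-1818 + (-27*(-18) + 2233)*(-84 + 33*(-4)) = -1818 + (486 + 2233)*(-84 - 132) = -1818 + 2719*(-216) = -1818 - 587304 = -589122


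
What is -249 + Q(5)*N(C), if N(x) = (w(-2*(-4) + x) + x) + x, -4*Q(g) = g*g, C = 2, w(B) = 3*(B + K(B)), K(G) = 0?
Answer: -923/2 ≈ -461.50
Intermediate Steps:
w(B) = 3*B (w(B) = 3*(B + 0) = 3*B)
Q(g) = -g²/4 (Q(g) = -g*g/4 = -g²/4)
N(x) = 24 + 5*x (N(x) = (3*(-2*(-4) + x) + x) + x = (3*(8 + x) + x) + x = ((24 + 3*x) + x) + x = (24 + 4*x) + x = 24 + 5*x)
-249 + Q(5)*N(C) = -249 + (-¼*5²)*(24 + 5*2) = -249 + (-¼*25)*(24 + 10) = -249 - 25/4*34 = -249 - 425/2 = -923/2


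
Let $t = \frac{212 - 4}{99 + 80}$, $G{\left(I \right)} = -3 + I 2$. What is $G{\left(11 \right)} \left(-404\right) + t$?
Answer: $- \frac{1373796}{179} \approx -7674.8$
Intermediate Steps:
$G{\left(I \right)} = -3 + 2 I$
$t = \frac{208}{179} \approx 1.162$
$G{\left(11 \right)} \left(-404\right) + t = \left(-3 + 2 \cdot 11\right) \left(-404\right) + \frac{208}{179} = \left(-3 + 22\right) \left(-404\right) + \frac{208}{179} = 19 \left(-404\right) + \frac{208}{179} = -7676 + \frac{208}{179} = - \frac{1373796}{179}$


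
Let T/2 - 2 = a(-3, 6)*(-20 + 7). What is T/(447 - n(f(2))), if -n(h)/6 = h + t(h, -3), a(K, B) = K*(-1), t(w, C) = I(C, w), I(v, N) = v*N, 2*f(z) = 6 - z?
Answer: -74/423 ≈ -0.17494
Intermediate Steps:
f(z) = 3 - z/2 (f(z) = (6 - z)/2 = 3 - z/2)
I(v, N) = N*v
t(w, C) = C*w (t(w, C) = w*C = C*w)
a(K, B) = -K
n(h) = 12*h (n(h) = -6*(h - 3*h) = -(-12)*h = 12*h)
T = -74 (T = 4 + 2*((-1*(-3))*(-20 + 7)) = 4 + 2*(3*(-13)) = 4 + 2*(-39) = 4 - 78 = -74)
T/(447 - n(f(2))) = -74/(447 - 12*(3 - ½*2)) = -74/(447 - 12*(3 - 1)) = -74/(447 - 12*2) = -74/(447 - 1*24) = -74/(447 - 24) = -74/423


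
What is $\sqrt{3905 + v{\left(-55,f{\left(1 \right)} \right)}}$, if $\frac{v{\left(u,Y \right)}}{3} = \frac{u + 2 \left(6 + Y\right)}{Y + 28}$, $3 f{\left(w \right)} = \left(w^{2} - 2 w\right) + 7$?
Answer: $\frac{\sqrt{390110}}{10} \approx 62.459$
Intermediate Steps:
$f{\left(w \right)} = \frac{7}{3} - \frac{2 w}{3} + \frac{w^{2}}{3}$ ($f{\left(w \right)} = \frac{\left(w^{2} - 2 w\right) + 7}{3} = \frac{7 + w^{2} - 2 w}{3} = \frac{7}{3} - \frac{2 w}{3} + \frac{w^{2}}{3}$)
$v{\left(u,Y \right)} = \frac{3 \left(12 + u + 2 Y\right)}{28 + Y}$ ($v{\left(u,Y \right)} = 3 \frac{u + 2 \left(6 + Y\right)}{Y + 28} = 3 \frac{u + \left(12 + 2 Y\right)}{28 + Y} = 3 \frac{12 + u + 2 Y}{28 + Y} = \frac{3 \left(12 + u + 2 Y\right)}{28 + Y}$)
$\sqrt{3905 + v{\left(-55,f{\left(1 \right)} \right)}} = \sqrt{3905 + \frac{3 \left(12 - 55 + 2 \left(\frac{7}{3} - \frac{2}{3} + \frac{1^{2}}{3}\right)\right)}{28 + \left(\frac{7}{3} - \frac{2}{3} + \frac{1^{2}}{3}\right)}} = \sqrt{3905 + \frac{3 \left(12 - 55 + 2 \left(\frac{7}{3} - \frac{2}{3} + \frac{1}{3} \cdot 1\right)\right)}{28 + \left(\frac{7}{3} - \frac{2}{3} + \frac{1}{3} \cdot 1\right)}} = \sqrt{3905 + \frac{3 \left(12 - 55 + 2 \left(\frac{7}{3} - \frac{2}{3} + \frac{1}{3}\right)\right)}{28 + \left(\frac{7}{3} - \frac{2}{3} + \frac{1}{3}\right)}} = \sqrt{3905 + \frac{3 \left(12 - 55 + 2 \cdot 2\right)}{28 + 2}} = \sqrt{3905 + \frac{3 \left(12 - 55 + 4\right)}{30}} = \sqrt{3905 + 3 \cdot \frac{1}{30} \left(-39\right)} = \sqrt{3905 - \frac{39}{10}} = \sqrt{\frac{39011}{10}} = \frac{\sqrt{390110}}{10}$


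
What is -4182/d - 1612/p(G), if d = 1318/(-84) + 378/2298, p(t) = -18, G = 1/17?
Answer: 806744174/2247759 ≈ 358.91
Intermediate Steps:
G = 1/17 ≈ 0.058824
d = -249751/16086 (d = 1318*(-1/84) + 378*(1/2298) = -659/42 + 63/383 = -249751/16086 ≈ -15.526)
-4182/d - 1612/p(G) = -4182/(-249751/16086) - 1612/(-18) = -4182*(-16086/249751) - 1612*(-1/18) = 67271652/249751 + 806/9 = 806744174/2247759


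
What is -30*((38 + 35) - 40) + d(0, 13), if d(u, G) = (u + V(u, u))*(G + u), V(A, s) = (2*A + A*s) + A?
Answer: -990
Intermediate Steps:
V(A, s) = 3*A + A*s
d(u, G) = (G + u)*(u + u*(3 + u)) (d(u, G) = (u + u*(3 + u))*(G + u) = (G + u)*(u + u*(3 + u)))
-30*((38 + 35) - 40) + d(0, 13) = -30*((38 + 35) - 40) + 0*(13 + 0 + 13*(3 + 0) + 0*(3 + 0)) = -30*(73 - 40) + 0*(13 + 0 + 13*3 + 0*3) = -30*33 + 0*(13 + 0 + 39 + 0) = -990 + 0*52 = -990 + 0 = -990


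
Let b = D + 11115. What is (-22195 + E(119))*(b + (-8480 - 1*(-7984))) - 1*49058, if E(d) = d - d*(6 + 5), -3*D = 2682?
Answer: -227468183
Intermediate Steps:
D = -894 (D = -⅓*2682 = -894)
b = 10221 (b = -894 + 11115 = 10221)
E(d) = -10*d (E(d) = d - d*11 = d - 11*d = -10*d)
(-22195 + E(119))*(b + (-8480 - 1*(-7984))) - 1*49058 = (-22195 - 10*119)*(10221 + (-8480 - 1*(-7984))) - 1*49058 = (-22195 - 1190)*(10221 + (-8480 + 7984)) - 49058 = -23385*(10221 - 496) - 49058 = -23385*9725 - 49058 = -227419125 - 49058 = -227468183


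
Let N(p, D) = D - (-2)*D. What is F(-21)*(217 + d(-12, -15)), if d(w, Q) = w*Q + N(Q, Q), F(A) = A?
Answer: -7392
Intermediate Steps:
N(p, D) = 3*D (N(p, D) = D + 2*D = 3*D)
d(w, Q) = 3*Q + Q*w (d(w, Q) = w*Q + 3*Q = Q*w + 3*Q = 3*Q + Q*w)
F(-21)*(217 + d(-12, -15)) = -21*(217 - 15*(3 - 12)) = -21*(217 - 15*(-9)) = -21*(217 + 135) = -21*352 = -7392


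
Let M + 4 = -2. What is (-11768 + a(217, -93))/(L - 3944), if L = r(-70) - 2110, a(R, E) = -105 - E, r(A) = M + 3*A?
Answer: 62/33 ≈ 1.8788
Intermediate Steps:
M = -6 (M = -4 - 2 = -6)
r(A) = -6 + 3*A
L = -2326 (L = (-6 + 3*(-70)) - 2110 = (-6 - 210) - 2110 = -216 - 2110 = -2326)
(-11768 + a(217, -93))/(L - 3944) = (-11768 + (-105 - 1*(-93)))/(-2326 - 3944) = (-11768 + (-105 + 93))/(-6270) = (-11768 - 12)*(-1/6270) = -11780*(-1/6270) = 62/33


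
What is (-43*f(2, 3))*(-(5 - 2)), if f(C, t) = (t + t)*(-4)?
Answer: -3096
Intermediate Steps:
f(C, t) = -8*t (f(C, t) = (2*t)*(-4) = -8*t)
(-43*f(2, 3))*(-(5 - 2)) = (-(-344)*3)*(-(5 - 2)) = (-43*(-24))*(-1*3) = 1032*(-3) = -3096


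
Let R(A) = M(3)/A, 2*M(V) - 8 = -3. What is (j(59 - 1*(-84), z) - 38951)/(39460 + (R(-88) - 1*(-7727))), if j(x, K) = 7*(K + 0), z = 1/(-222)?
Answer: -760947352/921844677 ≈ -0.82546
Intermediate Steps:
M(V) = 5/2 (M(V) = 4 + (½)*(-3) = 4 - 3/2 = 5/2)
R(A) = 5/(2*A)
z = -1/222 ≈ -0.0045045
j(x, K) = 7*K
(j(59 - 1*(-84), z) - 38951)/(39460 + (R(-88) - 1*(-7727))) = (7*(-1/222) - 38951)/(39460 + ((5/2)/(-88) - 1*(-7727))) = (-7/222 - 38951)/(39460 + ((5/2)*(-1/88) + 7727)) = -8647129/(222*(39460 + (-5/176 + 7727))) = -8647129/(222*(39460 + 1359947/176)) = -8647129/(222*8304907/176) = -8647129/222*176/8304907 = -760947352/921844677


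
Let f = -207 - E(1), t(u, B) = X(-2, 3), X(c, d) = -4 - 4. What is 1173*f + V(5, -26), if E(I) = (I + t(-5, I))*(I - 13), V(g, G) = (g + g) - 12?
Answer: -341345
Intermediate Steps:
X(c, d) = -8
t(u, B) = -8
V(g, G) = -12 + 2*g (V(g, G) = 2*g - 12 = -12 + 2*g)
E(I) = (-13 + I)*(-8 + I) (E(I) = (I - 8)*(I - 13) = (-8 + I)*(-13 + I) = (-13 + I)*(-8 + I))
f = -291 (f = -207 - (104 + 1² - 21*1) = -207 - (104 + 1 - 21) = -207 - 1*84 = -207 - 84 = -291)
1173*f + V(5, -26) = 1173*(-291) + (-12 + 2*5) = -341343 + (-12 + 10) = -341343 - 2 = -341345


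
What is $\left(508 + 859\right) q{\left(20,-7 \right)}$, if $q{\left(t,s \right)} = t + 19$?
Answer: $53313$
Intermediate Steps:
$q{\left(t,s \right)} = 19 + t$
$\left(508 + 859\right) q{\left(20,-7 \right)} = \left(508 + 859\right) \left(19 + 20\right) = 1367 \cdot 39 = 53313$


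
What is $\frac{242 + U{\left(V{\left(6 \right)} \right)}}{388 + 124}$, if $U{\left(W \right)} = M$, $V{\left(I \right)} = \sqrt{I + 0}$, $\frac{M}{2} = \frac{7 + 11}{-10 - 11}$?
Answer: $\frac{841}{1792} \approx 0.46931$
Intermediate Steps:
$M = - \frac{12}{7}$ ($M = 2 \frac{7 + 11}{-10 - 11} = 2 \frac{18}{-21} = 2 \cdot 18 \left(- \frac{1}{21}\right) = 2 \left(- \frac{6}{7}\right) = - \frac{12}{7} \approx -1.7143$)
$V{\left(I \right)} = \sqrt{I}$
$U{\left(W \right)} = - \frac{12}{7}$
$\frac{242 + U{\left(V{\left(6 \right)} \right)}}{388 + 124} = \frac{242 - \frac{12}{7}}{388 + 124} = \frac{1682}{7 \cdot 512} = \frac{1682}{7} \cdot \frac{1}{512} = \frac{841}{1792}$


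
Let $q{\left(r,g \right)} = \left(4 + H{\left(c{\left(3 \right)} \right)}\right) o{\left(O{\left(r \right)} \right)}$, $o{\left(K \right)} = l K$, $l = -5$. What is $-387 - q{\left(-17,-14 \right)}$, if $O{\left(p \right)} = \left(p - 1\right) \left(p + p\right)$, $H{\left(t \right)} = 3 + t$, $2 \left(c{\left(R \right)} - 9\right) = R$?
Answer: $53163$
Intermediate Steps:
$c{\left(R \right)} = 9 + \frac{R}{2}$
$O{\left(p \right)} = 2 p \left(-1 + p\right)$ ($O{\left(p \right)} = \left(-1 + p\right) 2 p = 2 p \left(-1 + p\right)$)
$o{\left(K \right)} = - 5 K$
$q{\left(r,g \right)} = - 175 r \left(-1 + r\right)$ ($q{\left(r,g \right)} = \left(4 + \left(3 + \left(9 + \frac{1}{2} \cdot 3\right)\right)\right) \left(- 5 \cdot 2 r \left(-1 + r\right)\right) = \left(4 + \left(3 + \left(9 + \frac{3}{2}\right)\right)\right) \left(- 10 r \left(-1 + r\right)\right) = \left(4 + \left(3 + \frac{21}{2}\right)\right) \left(- 10 r \left(-1 + r\right)\right) = \left(4 + \frac{27}{2}\right) \left(- 10 r \left(-1 + r\right)\right) = \frac{35 \left(- 10 r \left(-1 + r\right)\right)}{2} = - 175 r \left(-1 + r\right)$)
$-387 - q{\left(-17,-14 \right)} = -387 - 175 \left(-17\right) \left(1 - -17\right) = -387 - 175 \left(-17\right) \left(1 + 17\right) = -387 - 175 \left(-17\right) 18 = -387 - -53550 = -387 + 53550 = 53163$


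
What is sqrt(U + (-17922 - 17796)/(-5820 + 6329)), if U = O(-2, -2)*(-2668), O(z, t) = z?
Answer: sqrt(1364275754)/509 ≈ 72.566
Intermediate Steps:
U = 5336 (U = -2*(-2668) = 5336)
sqrt(U + (-17922 - 17796)/(-5820 + 6329)) = sqrt(5336 + (-17922 - 17796)/(-5820 + 6329)) = sqrt(5336 - 35718/509) = sqrt(2680306/509) = sqrt(1364275754)/509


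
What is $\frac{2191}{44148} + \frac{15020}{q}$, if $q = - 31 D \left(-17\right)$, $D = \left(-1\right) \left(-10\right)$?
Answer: $\frac{67464953}{23265996} \approx 2.8997$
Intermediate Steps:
$D = 10$
$q = 5270$ ($q = \left(-31\right) 10 \left(-17\right) = \left(-310\right) \left(-17\right) = 5270$)
$\frac{2191}{44148} + \frac{15020}{q} = \frac{2191}{44148} + \frac{15020}{5270} = 2191 \cdot \frac{1}{44148} + 15020 \cdot \frac{1}{5270} = \frac{2191}{44148} + \frac{1502}{527} = \frac{67464953}{23265996}$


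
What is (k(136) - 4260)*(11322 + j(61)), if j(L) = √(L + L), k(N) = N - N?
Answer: -48231720 - 4260*√122 ≈ -4.8279e+7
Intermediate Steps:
k(N) = 0
j(L) = √2*√L (j(L) = √(2*L) = √2*√L)
(k(136) - 4260)*(11322 + j(61)) = (0 - 4260)*(11322 + √2*√61) = -4260*(11322 + √122) = -48231720 - 4260*√122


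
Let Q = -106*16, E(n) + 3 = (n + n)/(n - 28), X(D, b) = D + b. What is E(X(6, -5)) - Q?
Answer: 45709/27 ≈ 1692.9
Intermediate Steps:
E(n) = -3 + 2*n/(-28 + n) (E(n) = -3 + (n + n)/(n - 28) = -3 + (2*n)/(-28 + n) = -3 + 2*n/(-28 + n))
Q = -1696
E(X(6, -5)) - Q = (84 - (6 - 5))/(-28 + (6 - 5)) - 1*(-1696) = (84 - 1*1)/(-28 + 1) + 1696 = (84 - 1)/(-27) + 1696 = -1/27*83 + 1696 = -83/27 + 1696 = 45709/27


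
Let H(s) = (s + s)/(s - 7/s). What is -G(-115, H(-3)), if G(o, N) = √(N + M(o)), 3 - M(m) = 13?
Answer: -I ≈ -1.0*I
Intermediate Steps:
M(m) = -10 (M(m) = 3 - 1*13 = 3 - 13 = -10)
H(s) = 2*s/(s - 7/s) (H(s) = (2*s)/(s - 7/s) = 2*s/(s - 7/s))
G(o, N) = √(-10 + N) (G(o, N) = √(N - 10) = √(-10 + N))
-G(-115, H(-3)) = -√(-10 + 2*(-3)²/(-7 + (-3)²)) = -√(-10 + 2*9/(-7 + 9)) = -√(-10 + 2*9/2) = -√(-10 + 2*9*(½)) = -√(-10 + 9) = -√(-1) = -I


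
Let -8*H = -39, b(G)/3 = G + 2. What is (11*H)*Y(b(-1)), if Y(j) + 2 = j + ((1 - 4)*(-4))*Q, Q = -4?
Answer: -20163/8 ≈ -2520.4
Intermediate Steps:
b(G) = 6 + 3*G (b(G) = 3*(G + 2) = 3*(2 + G) = 6 + 3*G)
Y(j) = -50 + j (Y(j) = -2 + (j + ((1 - 4)*(-4))*(-4)) = -2 + (j - 3*(-4)*(-4)) = -2 + (j + 12*(-4)) = -2 + (j - 48) = -2 + (-48 + j) = -50 + j)
H = 39/8 (H = -1/8*(-39) = 39/8 ≈ 4.8750)
(11*H)*Y(b(-1)) = (11*(39/8))*(-50 + (6 + 3*(-1))) = 429*(-50 + (6 - 3))/8 = 429*(-50 + 3)/8 = (429/8)*(-47) = -20163/8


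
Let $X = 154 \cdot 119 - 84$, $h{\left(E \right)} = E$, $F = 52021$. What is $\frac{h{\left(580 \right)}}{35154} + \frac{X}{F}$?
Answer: $\frac{335725724}{914373117} \approx 0.36717$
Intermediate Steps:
$X = 18242$ ($X = 18326 - 84 = 18242$)
$\frac{h{\left(580 \right)}}{35154} + \frac{X}{F} = \frac{580}{35154} + \frac{18242}{52021} = 580 \cdot \frac{1}{35154} + 18242 \cdot \frac{1}{52021} = \frac{290}{17577} + \frac{18242}{52021} = \frac{335725724}{914373117}$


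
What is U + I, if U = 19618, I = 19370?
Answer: 38988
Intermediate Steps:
U + I = 19618 + 19370 = 38988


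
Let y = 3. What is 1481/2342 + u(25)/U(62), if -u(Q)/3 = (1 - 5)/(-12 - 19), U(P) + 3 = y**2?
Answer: 41227/72602 ≈ 0.56785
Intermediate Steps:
U(P) = 6 (U(P) = -3 + 3**2 = -3 + 9 = 6)
u(Q) = -12/31 (u(Q) = -3*(1 - 5)/(-12 - 19) = -(-12)/(-31) = -(-12)*(-1)/31 = -3*4/31 = -12/31)
1481/2342 + u(25)/U(62) = 1481/2342 - 12/31/6 = 1481*(1/2342) - 12/31*1/6 = 1481/2342 - 2/31 = 41227/72602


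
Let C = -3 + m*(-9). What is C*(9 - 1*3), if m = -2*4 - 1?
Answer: 468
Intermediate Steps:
m = -9 (m = -8 - 1 = -9)
C = 78 (C = -3 - 9*(-9) = -3 + 81 = 78)
C*(9 - 1*3) = 78*(9 - 1*3) = 78*(9 - 3) = 78*6 = 468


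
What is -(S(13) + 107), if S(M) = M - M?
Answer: -107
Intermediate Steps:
S(M) = 0
-(S(13) + 107) = -(0 + 107) = -1*107 = -107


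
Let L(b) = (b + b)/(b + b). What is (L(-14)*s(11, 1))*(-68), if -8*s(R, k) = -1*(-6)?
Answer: 51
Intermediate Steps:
s(R, k) = -¾ (s(R, k) = -(-1)*(-6)/8 = -⅛*6 = -¾)
L(b) = 1 (L(b) = (2*b)/((2*b)) = (2*b)*(1/(2*b)) = 1)
(L(-14)*s(11, 1))*(-68) = (1*(-¾))*(-68) = -¾*(-68) = 51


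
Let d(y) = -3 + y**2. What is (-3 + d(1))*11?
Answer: -55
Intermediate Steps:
(-3 + d(1))*11 = (-3 + (-3 + 1**2))*11 = (-3 + (-3 + 1))*11 = (-3 - 2)*11 = -5*11 = -55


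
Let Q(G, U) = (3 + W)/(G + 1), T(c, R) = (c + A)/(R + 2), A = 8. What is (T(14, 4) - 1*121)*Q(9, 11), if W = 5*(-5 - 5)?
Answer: 8272/15 ≈ 551.47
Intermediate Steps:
W = -50 (W = 5*(-10) = -50)
T(c, R) = (8 + c)/(2 + R) (T(c, R) = (c + 8)/(R + 2) = (8 + c)/(2 + R))
Q(G, U) = -47/(1 + G) (Q(G, U) = (3 - 50)/(G + 1) = -47/(1 + G))
(T(14, 4) - 1*121)*Q(9, 11) = ((8 + 14)/(2 + 4) - 1*121)*(-47/(1 + 9)) = (22/6 - 121)*(-47/10) = ((⅙)*22 - 121)*(-47*⅒) = (11/3 - 121)*(-47/10) = -352/3*(-47/10) = 8272/15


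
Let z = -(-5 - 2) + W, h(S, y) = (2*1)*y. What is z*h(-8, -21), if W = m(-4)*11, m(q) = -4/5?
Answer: 378/5 ≈ 75.600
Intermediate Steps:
m(q) = -⅘ (m(q) = -4*⅕ = -⅘)
W = -44/5 (W = -⅘*11 = -44/5 ≈ -8.8000)
h(S, y) = 2*y
z = -9/5 (z = -(-5 - 2) - 44/5 = -1*(-7) - 44/5 = 7 - 44/5 = -9/5 ≈ -1.8000)
z*h(-8, -21) = -18*(-21)/5 = -9/5*(-42) = 378/5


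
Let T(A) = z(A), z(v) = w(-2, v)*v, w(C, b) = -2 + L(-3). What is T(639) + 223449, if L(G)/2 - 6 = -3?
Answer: 226005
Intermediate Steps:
L(G) = 6 (L(G) = 12 + 2*(-3) = 12 - 6 = 6)
w(C, b) = 4 (w(C, b) = -2 + 6 = 4)
z(v) = 4*v
T(A) = 4*A
T(639) + 223449 = 4*639 + 223449 = 2556 + 223449 = 226005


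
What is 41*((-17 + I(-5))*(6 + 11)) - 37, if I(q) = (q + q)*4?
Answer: -39766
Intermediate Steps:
I(q) = 8*q (I(q) = (2*q)*4 = 8*q)
41*((-17 + I(-5))*(6 + 11)) - 37 = 41*((-17 + 8*(-5))*(6 + 11)) - 37 = 41*((-17 - 40)*17) - 37 = 41*(-57*17) - 37 = 41*(-969) - 37 = -39729 - 37 = -39766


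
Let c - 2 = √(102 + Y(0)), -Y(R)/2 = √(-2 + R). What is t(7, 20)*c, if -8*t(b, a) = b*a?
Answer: -35 - 35*√(102 - 2*I*√2)/2 ≈ -211.76 + 2.4503*I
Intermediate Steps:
Y(R) = -2*√(-2 + R)
t(b, a) = -a*b/8 (t(b, a) = -b*a/8 = -a*b/8)
c = 2 + √(102 - 2*I*√2) (c = 2 + √(102 - 2*√(-2 + 0)) = 2 + √(102 - 2*I*√2) ≈ 12.1 - 0.14001*I)
t(7, 20)*c = (-⅛*20*7)*(2 + √(102 - 2*I*√2)) = -35*(2 + √(102 - 2*I*√2))/2 = -35 - 35*√(102 - 2*I*√2)/2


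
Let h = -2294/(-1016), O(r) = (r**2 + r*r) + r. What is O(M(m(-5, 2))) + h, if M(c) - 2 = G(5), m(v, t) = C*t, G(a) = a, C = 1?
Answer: 54487/508 ≈ 107.26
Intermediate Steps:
m(v, t) = t (m(v, t) = 1*t = t)
M(c) = 7 (M(c) = 2 + 5 = 7)
O(r) = r + 2*r**2 (O(r) = (r**2 + r**2) + r = 2*r**2 + r = r + 2*r**2)
h = 1147/508 (h = -2294*(-1/1016) = 1147/508 ≈ 2.2579)
O(M(m(-5, 2))) + h = 7*(1 + 2*7) + 1147/508 = 7*(1 + 14) + 1147/508 = 7*15 + 1147/508 = 105 + 1147/508 = 54487/508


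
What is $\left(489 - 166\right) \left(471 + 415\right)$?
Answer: $286178$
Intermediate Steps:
$\left(489 - 166\right) \left(471 + 415\right) = 323 \cdot 886 = 286178$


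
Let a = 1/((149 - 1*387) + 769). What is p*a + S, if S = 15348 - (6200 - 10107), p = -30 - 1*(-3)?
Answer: 1136042/59 ≈ 19255.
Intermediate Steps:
a = 1/531 (a = 1/((149 - 387) + 769) = 1/(-238 + 769) = 1/531 ≈ 0.0018832)
p = -27 (p = -30 + 3 = -27)
S = 19255 (S = 15348 - 1*(-3907) = 15348 + 3907 = 19255)
p*a + S = -27*1/531 + 19255 = -3/59 + 19255 = 1136042/59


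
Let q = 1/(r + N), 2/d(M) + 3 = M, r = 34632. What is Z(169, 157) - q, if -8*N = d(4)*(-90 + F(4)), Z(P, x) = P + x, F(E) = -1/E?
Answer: 180758182/554473 ≈ 326.00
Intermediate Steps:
d(M) = 2/(-3 + M)
N = 361/16 (N = -2/(-3 + 4)*(-90 - 1/4)/8 = -2/1*(-90 - 1*1/4)/8 = -2*1*(-90 - 1/4)/8 = -(-361)/(4*4) = -1/8*(-361/2) = 361/16 ≈ 22.563)
q = 16/554473 (q = 1/(34632 + 361/16) = 1/(554473/16) = 16/554473 ≈ 2.8856e-5)
Z(169, 157) - q = (169 + 157) - 1*16/554473 = 326 - 16/554473 = 180758182/554473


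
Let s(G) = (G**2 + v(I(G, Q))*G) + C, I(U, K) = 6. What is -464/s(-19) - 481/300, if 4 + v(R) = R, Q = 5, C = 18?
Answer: -303221/102300 ≈ -2.9640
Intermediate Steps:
v(R) = -4 + R
s(G) = 18 + G**2 + 2*G (s(G) = (G**2 + (-4 + 6)*G) + 18 = (G**2 + 2*G) + 18 = 18 + G**2 + 2*G)
-464/s(-19) - 481/300 = -464/(18 + (-19)**2 + 2*(-19)) - 481/300 = -464/(18 + 361 - 38) - 481*1/300 = -464/341 - 481/300 = -303221/102300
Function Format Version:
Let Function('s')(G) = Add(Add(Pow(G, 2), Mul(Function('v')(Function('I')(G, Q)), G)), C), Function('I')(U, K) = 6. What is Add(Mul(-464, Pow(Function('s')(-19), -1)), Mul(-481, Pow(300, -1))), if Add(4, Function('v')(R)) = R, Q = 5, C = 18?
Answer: Rational(-303221, 102300) ≈ -2.9640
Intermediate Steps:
Function('v')(R) = Add(-4, R)
Function('s')(G) = Add(18, Pow(G, 2), Mul(2, G)) (Function('s')(G) = Add(Add(Pow(G, 2), Mul(Add(-4, 6), G)), 18) = Add(Add(Pow(G, 2), Mul(2, G)), 18) = Add(18, Pow(G, 2), Mul(2, G)))
Add(Mul(-464, Pow(Function('s')(-19), -1)), Mul(-481, Pow(300, -1))) = Add(Mul(-464, Pow(Add(18, Pow(-19, 2), Mul(2, -19)), -1)), Mul(-481, Pow(300, -1))) = Add(Mul(-464, Pow(Add(18, 361, -38), -1)), Mul(-481, Rational(1, 300))) = Add(Mul(-464, Pow(341, -1)), Rational(-481, 300)) = Add(Mul(-464, Rational(1, 341)), Rational(-481, 300)) = Add(Rational(-464, 341), Rational(-481, 300)) = Rational(-303221, 102300)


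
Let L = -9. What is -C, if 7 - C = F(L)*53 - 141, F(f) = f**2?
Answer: 4145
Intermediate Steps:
C = -4145 (C = 7 - ((-9)**2*53 - 141) = 7 - (81*53 - 141) = 7 - (4293 - 141) = 7 - 1*4152 = 7 - 4152 = -4145)
-C = -1*(-4145) = 4145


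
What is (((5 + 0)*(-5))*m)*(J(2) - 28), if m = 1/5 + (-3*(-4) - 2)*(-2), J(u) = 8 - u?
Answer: -10890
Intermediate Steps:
m = -99/5 (m = ⅕ + (12 - 2)*(-2) = ⅕ + 10*(-2) = ⅕ - 20 = -99/5 ≈ -19.800)
(((5 + 0)*(-5))*m)*(J(2) - 28) = (((5 + 0)*(-5))*(-99/5))*((8 - 1*2) - 28) = ((5*(-5))*(-99/5))*((8 - 2) - 28) = (-25*(-99/5))*(6 - 28) = 495*(-22) = -10890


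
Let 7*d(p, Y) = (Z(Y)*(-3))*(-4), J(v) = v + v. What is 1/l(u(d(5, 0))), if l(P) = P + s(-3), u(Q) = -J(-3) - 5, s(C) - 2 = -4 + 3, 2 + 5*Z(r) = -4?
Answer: ½ ≈ 0.50000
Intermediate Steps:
J(v) = 2*v
Z(r) = -6/5 (Z(r) = -⅖ + (⅕)*(-4) = -⅖ - ⅘ = -6/5)
s(C) = 1 (s(C) = 2 + (-4 + 3) = 2 - 1 = 1)
d(p, Y) = -72/35 (d(p, Y) = (-6/5*(-3)*(-4))/7 = ((18/5)*(-4))/7 = (⅐)*(-72/5) = -72/35)
u(Q) = 1 (u(Q) = -2*(-3) - 5 = -1*(-6) - 5 = 6 - 5 = 1)
l(P) = 1 + P (l(P) = P + 1 = 1 + P)
1/l(u(d(5, 0))) = 1/(1 + 1) = 1/2 = ½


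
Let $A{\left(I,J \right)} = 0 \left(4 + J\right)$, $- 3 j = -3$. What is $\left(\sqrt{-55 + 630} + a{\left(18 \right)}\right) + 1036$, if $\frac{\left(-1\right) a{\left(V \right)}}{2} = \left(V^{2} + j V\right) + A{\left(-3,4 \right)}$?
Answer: $352 + 5 \sqrt{23} \approx 375.98$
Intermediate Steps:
$j = 1$ ($j = \left(- \frac{1}{3}\right) \left(-3\right) = 1$)
$A{\left(I,J \right)} = 0$
$a{\left(V \right)} = - 2 V - 2 V^{2}$ ($a{\left(V \right)} = - 2 \left(\left(V^{2} + 1 V\right) + 0\right) = - 2 \left(\left(V^{2} + V\right) + 0\right) = - 2 \left(\left(V + V^{2}\right) + 0\right) = - 2 \left(V + V^{2}\right) = - 2 V - 2 V^{2}$)
$\left(\sqrt{-55 + 630} + a{\left(18 \right)}\right) + 1036 = \left(\sqrt{-55 + 630} + 2 \cdot 18 \left(-1 - 18\right)\right) + 1036 = \left(\sqrt{575} + 2 \cdot 18 \left(-1 - 18\right)\right) + 1036 = \left(5 \sqrt{23} + 2 \cdot 18 \left(-19\right)\right) + 1036 = \left(5 \sqrt{23} - 684\right) + 1036 = \left(-684 + 5 \sqrt{23}\right) + 1036 = 352 + 5 \sqrt{23}$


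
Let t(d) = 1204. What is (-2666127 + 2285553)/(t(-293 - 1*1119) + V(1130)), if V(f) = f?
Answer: -63429/389 ≈ -163.06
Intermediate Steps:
(-2666127 + 2285553)/(t(-293 - 1*1119) + V(1130)) = (-2666127 + 2285553)/(1204 + 1130) = -380574/2334 = -380574*1/2334 = -63429/389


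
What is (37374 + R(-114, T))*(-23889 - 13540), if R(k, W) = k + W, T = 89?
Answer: -1397935721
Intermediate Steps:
R(k, W) = W + k
(37374 + R(-114, T))*(-23889 - 13540) = (37374 + (89 - 114))*(-23889 - 13540) = (37374 - 25)*(-37429) = 37349*(-37429) = -1397935721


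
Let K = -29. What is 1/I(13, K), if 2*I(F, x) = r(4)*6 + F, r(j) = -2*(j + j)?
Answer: -2/83 ≈ -0.024096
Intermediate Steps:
r(j) = -4*j
I(F, x) = -48 + F/2 (I(F, x) = (-4*4*6 + F)/2 = (-16*6 + F)/2 = (-96 + F)/2 = -48 + F/2)
1/I(13, K) = 1/(-48 + (½)*13) = 1/(-48 + 13/2) = 1/(-83/2) = -2/83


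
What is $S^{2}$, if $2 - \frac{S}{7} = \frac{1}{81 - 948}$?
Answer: $\frac{147501025}{751689} \approx 196.23$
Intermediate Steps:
$S = \frac{12145}{867}$ ($S = 14 - \frac{7}{81 - 948} = 14 - \frac{7}{-867} = 14 - - \frac{7}{867} = 14 + \frac{7}{867} = \frac{12145}{867} \approx 14.008$)
$S^{2} = \left(\frac{12145}{867}\right)^{2} = \frac{147501025}{751689}$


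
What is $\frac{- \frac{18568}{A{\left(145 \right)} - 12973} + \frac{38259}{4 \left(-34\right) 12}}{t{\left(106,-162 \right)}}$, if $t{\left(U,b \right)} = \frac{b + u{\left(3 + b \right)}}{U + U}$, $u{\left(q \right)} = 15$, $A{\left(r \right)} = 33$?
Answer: $\frac{2052727471}{64674120} \approx 31.74$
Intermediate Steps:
$t{\left(U,b \right)} = \frac{15 + b}{2 U}$ ($t{\left(U,b \right)} = \frac{b + 15}{U + U} = \frac{15 + b}{2 U}$)
$\frac{- \frac{18568}{A{\left(145 \right)} - 12973} + \frac{38259}{4 \left(-34\right) 12}}{t{\left(106,-162 \right)}} = \frac{- \frac{18568}{33 - 12973} + \frac{38259}{4 \left(-34\right) 12}}{\frac{1}{2} \cdot \frac{1}{106} \left(15 - 162\right)} = \frac{- \frac{18568}{-12940} + \frac{38259}{\left(-136\right) 12}}{\frac{1}{2} \cdot \frac{1}{106} \left(-147\right)} = \frac{\left(-18568\right) \left(- \frac{1}{12940}\right) + \frac{38259}{-1632}}{- \frac{147}{212}} = \left(\frac{4642}{3235} + 38259 \left(- \frac{1}{1632}\right)\right) \left(- \frac{212}{147}\right) = \left(\frac{4642}{3235} - \frac{12753}{544}\right) \left(- \frac{212}{147}\right) = \left(- \frac{38730707}{1759840}\right) \left(- \frac{212}{147}\right) = \frac{2052727471}{64674120}$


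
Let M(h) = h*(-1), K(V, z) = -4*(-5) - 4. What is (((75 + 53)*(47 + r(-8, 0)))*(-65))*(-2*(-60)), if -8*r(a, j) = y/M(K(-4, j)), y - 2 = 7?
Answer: -46995000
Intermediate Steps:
y = 9 (y = 2 + 7 = 9)
K(V, z) = 16 (K(V, z) = 20 - 4 = 16)
M(h) = -h
r(a, j) = 9/128 (r(a, j) = -9/(8*((-1*16))) = -9/(8*(-16)) = -9*(-1)/(8*16) = -⅛*(-9/16) = 9/128)
(((75 + 53)*(47 + r(-8, 0)))*(-65))*(-2*(-60)) = (((75 + 53)*(47 + 9/128))*(-65))*(-2*(-60)) = ((128*(6025/128))*(-65))*120 = (6025*(-65))*120 = -391625*120 = -46995000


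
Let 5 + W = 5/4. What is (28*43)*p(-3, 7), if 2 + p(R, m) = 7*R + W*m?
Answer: -59297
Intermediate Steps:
W = -15/4 (W = -5 + 5/4 = -15/4 ≈ -3.7500)
p(R, m) = -2 + 7*R - 15*m/4 (p(R, m) = -2 + (7*R - 15*m/4) = -2 + 7*R - 15*m/4)
(28*43)*p(-3, 7) = (28*43)*(-2 + 7*(-3) - 15/4*7) = 1204*(-2 - 21 - 105/4) = 1204*(-197/4) = -59297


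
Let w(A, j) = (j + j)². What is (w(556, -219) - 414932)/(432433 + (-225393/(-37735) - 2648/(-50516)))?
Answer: -53156886056360/103040558000081 ≈ -0.51588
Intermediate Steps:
w(A, j) = 4*j² (w(A, j) = (2*j)² = 4*j²)
(w(556, -219) - 414932)/(432433 + (-225393/(-37735) - 2648/(-50516))) = (4*(-219)² - 414932)/(432433 + (-225393/(-37735) - 2648/(-50516))) = (4*47961 - 414932)/(432433 + (-225393*(-1/37735) - 2648*(-1/50516))) = (191844 - 414932)/(432433 + (225393/37735 + 662/12629)) = -223088/(432433 + 2871468767/476555315) = -223088/206081116000162/476555315 = -223088*476555315/206081116000162 = -53156886056360/103040558000081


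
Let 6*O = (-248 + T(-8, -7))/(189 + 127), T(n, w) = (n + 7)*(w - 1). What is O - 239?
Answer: -18891/79 ≈ -239.13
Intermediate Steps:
T(n, w) = (-1 + w)*(7 + n) (T(n, w) = (7 + n)*(-1 + w) = (-1 + w)*(7 + n))
O = -10/79 (O = ((-248 + (-7 - 1*(-8) + 7*(-7) - 8*(-7)))/(189 + 127))/6 = ((-248 + (-7 + 8 - 49 + 56))/316)/6 = ((-248 + 8)*(1/316))/6 = (-240*1/316)/6 = (⅙)*(-60/79) = -10/79 ≈ -0.12658)
O - 239 = -10/79 - 239 = -18891/79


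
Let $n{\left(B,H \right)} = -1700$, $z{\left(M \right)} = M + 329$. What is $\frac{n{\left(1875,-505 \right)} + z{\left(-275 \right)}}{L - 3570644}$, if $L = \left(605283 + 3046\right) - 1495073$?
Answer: $\frac{823}{2228694} \approx 0.00036927$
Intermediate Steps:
$z{\left(M \right)} = 329 + M$
$L = -886744$ ($L = 608329 - 1495073 = -886744$)
$\frac{n{\left(1875,-505 \right)} + z{\left(-275 \right)}}{L - 3570644} = \frac{-1700 + \left(329 - 275\right)}{-886744 - 3570644} = \frac{-1700 + 54}{-4457388} = \left(-1646\right) \left(- \frac{1}{4457388}\right) = \frac{823}{2228694}$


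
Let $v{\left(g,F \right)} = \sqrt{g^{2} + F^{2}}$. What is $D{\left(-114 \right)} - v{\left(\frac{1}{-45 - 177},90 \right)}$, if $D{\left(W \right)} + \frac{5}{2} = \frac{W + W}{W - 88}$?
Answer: $- \frac{277}{202} - \frac{\sqrt{399200401}}{222} \approx -91.371$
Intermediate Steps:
$D{\left(W \right)} = - \frac{5}{2} + \frac{2 W}{-88 + W}$ ($D{\left(W \right)} = - \frac{5}{2} + \frac{W + W}{W - 88} = - \frac{5}{2} + \frac{2 W}{-88 + W}$)
$v{\left(g,F \right)} = \sqrt{F^{2} + g^{2}}$
$D{\left(-114 \right)} - v{\left(\frac{1}{-45 - 177},90 \right)} = \frac{440 - -114}{2 \left(-88 - 114\right)} - \sqrt{90^{2} + \left(\frac{1}{-45 - 177}\right)^{2}} = \frac{440 + 114}{2 \left(-202\right)} - \sqrt{8100 + \left(\frac{1}{-222}\right)^{2}} = \frac{1}{2} \left(- \frac{1}{202}\right) 554 - \sqrt{8100 + \left(- \frac{1}{222}\right)^{2}} = - \frac{277}{202} - \sqrt{8100 + \frac{1}{49284}} = - \frac{277}{202} - \sqrt{\frac{399200401}{49284}} = - \frac{277}{202} - \frac{\sqrt{399200401}}{222}$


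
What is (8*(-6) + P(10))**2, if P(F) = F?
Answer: 1444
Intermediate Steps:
(8*(-6) + P(10))**2 = (8*(-6) + 10)**2 = (-48 + 10)**2 = (-38)**2 = 1444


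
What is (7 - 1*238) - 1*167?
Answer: -398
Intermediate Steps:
(7 - 1*238) - 1*167 = (7 - 238) - 167 = -231 - 167 = -398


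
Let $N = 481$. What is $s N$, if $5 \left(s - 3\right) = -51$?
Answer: $- \frac{17316}{5} \approx -3463.2$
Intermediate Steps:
$s = - \frac{36}{5}$ ($s = 3 + \frac{1}{5} \left(-51\right) = 3 - \frac{51}{5} = - \frac{36}{5} \approx -7.2$)
$s N = \left(- \frac{36}{5}\right) 481 = - \frac{17316}{5}$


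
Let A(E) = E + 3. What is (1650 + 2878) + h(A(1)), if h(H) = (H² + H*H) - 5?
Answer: 4555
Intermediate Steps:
A(E) = 3 + E
h(H) = -5 + 2*H² (h(H) = (H² + H²) - 5 = 2*H² - 5 = -5 + 2*H²)
(1650 + 2878) + h(A(1)) = (1650 + 2878) + (-5 + 2*(3 + 1)²) = 4528 + (-5 + 2*4²) = 4528 + (-5 + 2*16) = 4528 + (-5 + 32) = 4528 + 27 = 4555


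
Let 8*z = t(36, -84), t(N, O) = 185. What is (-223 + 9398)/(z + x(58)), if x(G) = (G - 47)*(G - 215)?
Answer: -73400/13631 ≈ -5.3848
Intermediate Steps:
x(G) = (-215 + G)*(-47 + G) (x(G) = (-47 + G)*(-215 + G) = (-215 + G)*(-47 + G))
z = 185/8 (z = (⅛)*185 = 185/8 ≈ 23.125)
(-223 + 9398)/(z + x(58)) = (-223 + 9398)/(185/8 + (10105 + 58² - 262*58)) = 9175/(185/8 + (10105 + 3364 - 15196)) = 9175/(185/8 - 1727) = 9175/(-13631/8) = 9175*(-8/13631) = -73400/13631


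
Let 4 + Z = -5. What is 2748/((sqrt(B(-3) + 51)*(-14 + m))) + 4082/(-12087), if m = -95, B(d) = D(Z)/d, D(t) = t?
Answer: -4082/12087 - 458*sqrt(6)/327 ≈ -3.7685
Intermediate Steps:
Z = -9 (Z = -4 - 5 = -9)
B(d) = -9/d
2748/((sqrt(B(-3) + 51)*(-14 + m))) + 4082/(-12087) = 2748/((sqrt(-9/(-3) + 51)*(-14 - 95))) + 4082/(-12087) = 2748/((sqrt(-9*(-1/3) + 51)*(-109))) + 4082*(-1/12087) = 2748/((sqrt(3 + 51)*(-109))) - 4082/12087 = 2748/((sqrt(54)*(-109))) - 4082/12087 = 2748/(((3*sqrt(6))*(-109))) - 4082/12087 = 2748/((-327*sqrt(6))) - 4082/12087 = 2748*(-sqrt(6)/1962) - 4082/12087 = -458*sqrt(6)/327 - 4082/12087 = -4082/12087 - 458*sqrt(6)/327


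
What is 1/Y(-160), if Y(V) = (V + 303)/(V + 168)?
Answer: 8/143 ≈ 0.055944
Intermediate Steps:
Y(V) = (303 + V)/(168 + V)
1/Y(-160) = 1/((303 - 160)/(168 - 160)) = 1/(143/8) = 8/143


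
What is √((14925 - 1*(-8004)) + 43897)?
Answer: √66826 ≈ 258.51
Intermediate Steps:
√((14925 - 1*(-8004)) + 43897) = √((14925 + 8004) + 43897) = √(22929 + 43897) = √66826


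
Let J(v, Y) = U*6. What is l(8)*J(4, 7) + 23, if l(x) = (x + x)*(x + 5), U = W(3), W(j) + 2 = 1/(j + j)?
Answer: -2265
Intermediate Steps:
W(j) = -2 + 1/(2*j) (W(j) = -2 + 1/(j + j) = -2 + 1/(2*j))
U = -11/6 (U = -2 + (½)/3 = -2 + (½)*(⅓) = -2 + ⅙ = -11/6 ≈ -1.8333)
l(x) = 2*x*(5 + x) (l(x) = (2*x)*(5 + x) = 2*x*(5 + x))
J(v, Y) = -11 (J(v, Y) = -11/6*6 = -11)
l(8)*J(4, 7) + 23 = (2*8*(5 + 8))*(-11) + 23 = (2*8*13)*(-11) + 23 = 208*(-11) + 23 = -2288 + 23 = -2265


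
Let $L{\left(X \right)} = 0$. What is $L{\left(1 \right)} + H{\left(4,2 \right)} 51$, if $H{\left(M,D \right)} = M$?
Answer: $204$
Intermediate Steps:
$L{\left(1 \right)} + H{\left(4,2 \right)} 51 = 0 + 4 \cdot 51 = 0 + 204 = 204$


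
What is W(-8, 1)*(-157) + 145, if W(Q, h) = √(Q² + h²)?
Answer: 145 - 157*√65 ≈ -1120.8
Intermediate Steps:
W(-8, 1)*(-157) + 145 = √((-8)² + 1²)*(-157) + 145 = √(64 + 1)*(-157) + 145 = √65*(-157) + 145 = -157*√65 + 145 = 145 - 157*√65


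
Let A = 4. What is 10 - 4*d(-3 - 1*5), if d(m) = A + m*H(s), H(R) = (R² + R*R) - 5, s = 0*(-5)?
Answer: -166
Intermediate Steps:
s = 0
H(R) = -5 + 2*R² (H(R) = (R² + R²) - 5 = 2*R² - 5 = -5 + 2*R²)
d(m) = 4 - 5*m (d(m) = 4 + m*(-5 + 2*0²) = 4 + m*(-5 + 2*0) = 4 + m*(-5 + 0) = 4 + m*(-5) = 4 - 5*m)
10 - 4*d(-3 - 1*5) = 10 - 4*(4 - 5*(-3 - 1*5)) = 10 - 4*(4 - 5*(-3 - 5)) = 10 - 4*(4 - 5*(-8)) = 10 - 4*(4 + 40) = 10 - 4*44 = 10 - 176 = -166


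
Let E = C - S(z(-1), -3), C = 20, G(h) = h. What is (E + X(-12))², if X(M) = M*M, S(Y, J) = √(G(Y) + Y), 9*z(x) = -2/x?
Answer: 240100/9 ≈ 26678.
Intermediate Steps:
z(x) = -2/(9*x) (z(x) = (-2/x)/9 = -2/(9*x))
S(Y, J) = √2*√Y (S(Y, J) = √(Y + Y) = √(2*Y) = √2*√Y)
E = 58/3 (E = 20 - √2*√(-2/9/(-1)) = 20 - √2*√(-2/9*(-1)) = 20 - √2*√(2/9) = 20 - √2*√2/3 = 20 - 1*⅔ = 20 - ⅔ = 58/3 ≈ 19.333)
X(M) = M²
(E + X(-12))² = (58/3 + (-12)²)² = (58/3 + 144)² = (490/3)² = 240100/9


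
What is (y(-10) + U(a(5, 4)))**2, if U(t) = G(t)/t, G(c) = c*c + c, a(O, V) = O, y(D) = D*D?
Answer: 11236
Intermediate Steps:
y(D) = D**2
G(c) = c + c**2 (G(c) = c**2 + c = c + c**2)
U(t) = 1 + t (U(t) = (t*(1 + t))/t = 1 + t)
(y(-10) + U(a(5, 4)))**2 = ((-10)**2 + (1 + 5))**2 = (100 + 6)**2 = 106**2 = 11236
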